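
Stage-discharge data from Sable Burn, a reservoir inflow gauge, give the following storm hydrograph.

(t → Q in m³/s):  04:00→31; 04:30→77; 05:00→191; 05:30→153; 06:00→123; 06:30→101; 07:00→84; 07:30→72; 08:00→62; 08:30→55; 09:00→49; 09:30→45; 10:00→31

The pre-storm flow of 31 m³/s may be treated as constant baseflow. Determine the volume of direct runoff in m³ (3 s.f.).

Direct-runoff ordinates (Q − Q_b): 0.0, 46.0, 160.0, 122.0, 92.0, 70.0, 53.0, 41.0, 31.0, 24.0, 18.0, 14.0, 0.0 m³/s.
ΣQ_DR = 671.0 m³/s.
With Δt = 0.5 h = 1800 s, V = ΣQ_DR · Δt = 671.0 × 1800 = 1.21 × 10^6 m³.

V ≈ 1.21 × 10^6 m³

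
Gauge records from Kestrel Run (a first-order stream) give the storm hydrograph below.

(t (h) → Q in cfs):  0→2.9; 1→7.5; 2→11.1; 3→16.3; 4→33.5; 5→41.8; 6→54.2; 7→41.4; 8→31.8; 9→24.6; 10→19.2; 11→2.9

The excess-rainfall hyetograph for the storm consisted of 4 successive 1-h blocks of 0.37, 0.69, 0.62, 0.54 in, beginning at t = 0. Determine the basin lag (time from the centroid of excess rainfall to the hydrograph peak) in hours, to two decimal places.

t_L ≈ 3.90 h

Centroid of excess rainfall: t_c = Σ P_i·t̄_i / ΣP_i = 2.0991 h (block centres at 0.5, 1.5, 2.5, 3.5 h).
Hydrograph peak occurs at t = 6 h, so basin lag t_L = 6 − 2.0991 = 3.90 h.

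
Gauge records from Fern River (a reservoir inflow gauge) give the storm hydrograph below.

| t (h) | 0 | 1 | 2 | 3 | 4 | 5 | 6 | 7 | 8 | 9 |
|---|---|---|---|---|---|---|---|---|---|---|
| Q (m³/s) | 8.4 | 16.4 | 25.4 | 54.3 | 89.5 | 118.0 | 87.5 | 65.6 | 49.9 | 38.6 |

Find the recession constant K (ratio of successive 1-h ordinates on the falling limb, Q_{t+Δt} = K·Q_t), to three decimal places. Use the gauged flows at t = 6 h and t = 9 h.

K ≈ 0.761

Using the recession-limb readings at t = 6 h and t = 9 h: Q falls from 87.5 to 38.6 m³/s over 3 intervals.
K = (Q₂/Q₁)^(1/3) = (38.6/87.5)^(1/3) = 0.761.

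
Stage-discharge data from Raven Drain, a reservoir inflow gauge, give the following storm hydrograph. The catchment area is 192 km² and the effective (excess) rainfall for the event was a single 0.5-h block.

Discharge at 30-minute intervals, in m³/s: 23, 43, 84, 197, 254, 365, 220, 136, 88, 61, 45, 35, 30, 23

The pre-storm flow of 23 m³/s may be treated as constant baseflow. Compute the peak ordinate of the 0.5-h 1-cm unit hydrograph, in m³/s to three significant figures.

Direct runoff: 0.0, 20.0, 61.0, 174.0, 231.0, 342.0, 197.0, 113.0, 65.0, 38.0, 22.0, 12.0, 7.0, 0.0 m³/s; ΣQ_DR = 1282 m³/s, peak = 342.0 m³/s.
Runoff depth d = ΣQ_DR·Δt / A = 1282 × 1800 / (192 km²) = 12.02 mm.
The 1-cm UH is the DRH scaled by (10 mm)/d, so U_p = 342.0 × 10/12.02 = 285 m³/s.

U_p ≈ 285 m³/s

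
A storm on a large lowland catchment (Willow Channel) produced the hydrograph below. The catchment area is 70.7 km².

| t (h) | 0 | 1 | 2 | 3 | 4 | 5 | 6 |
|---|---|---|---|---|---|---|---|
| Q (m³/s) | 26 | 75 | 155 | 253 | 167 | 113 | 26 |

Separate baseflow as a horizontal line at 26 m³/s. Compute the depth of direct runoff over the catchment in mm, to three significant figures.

d ≈ 32.2 mm

Direct runoff: 0.0, 49.0, 129.0, 227.0, 141.0, 87.0, 0.0 m³/s; ΣQ_DR = 633.0 m³/s.
V = ΣQ_DR · Δt = 633.0 × 3600 s = 2.279 × 10^6 m³.
Over A = 70.7 km², depth = V / A = 32.2 mm.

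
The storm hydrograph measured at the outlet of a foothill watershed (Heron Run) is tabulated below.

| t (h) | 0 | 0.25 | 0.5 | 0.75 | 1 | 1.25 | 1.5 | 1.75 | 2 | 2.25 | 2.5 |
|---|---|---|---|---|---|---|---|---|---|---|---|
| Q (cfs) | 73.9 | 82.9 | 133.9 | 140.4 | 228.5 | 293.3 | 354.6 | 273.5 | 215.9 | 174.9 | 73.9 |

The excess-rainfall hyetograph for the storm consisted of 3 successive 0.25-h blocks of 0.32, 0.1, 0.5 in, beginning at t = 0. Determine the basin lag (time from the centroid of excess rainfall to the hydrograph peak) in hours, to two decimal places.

t_L ≈ 1.08 h

Centroid of excess rainfall: t_c = Σ P_i·t̄_i / ΣP_i = 0.4239 h (block centres at 0.125, 0.375, 0.625 h).
Hydrograph peak occurs at t = 1.5 h, so basin lag t_L = 1.5 − 0.4239 = 1.08 h.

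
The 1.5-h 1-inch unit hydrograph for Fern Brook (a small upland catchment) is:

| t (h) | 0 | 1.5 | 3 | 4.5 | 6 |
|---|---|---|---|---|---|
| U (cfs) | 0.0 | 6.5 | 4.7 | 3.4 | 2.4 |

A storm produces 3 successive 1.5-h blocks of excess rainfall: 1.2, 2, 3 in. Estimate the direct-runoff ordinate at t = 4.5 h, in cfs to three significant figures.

By discrete convolution, Q_j = Σ (P_i / 1 in) · U_{j−i}.
At t = 4.5 h (j=3): Q = (1.2/1)·3.4 + (2/1)·4.7 + (3/1)·6.5 = 33.0 cfs.

Q ≈ 33.0 cfs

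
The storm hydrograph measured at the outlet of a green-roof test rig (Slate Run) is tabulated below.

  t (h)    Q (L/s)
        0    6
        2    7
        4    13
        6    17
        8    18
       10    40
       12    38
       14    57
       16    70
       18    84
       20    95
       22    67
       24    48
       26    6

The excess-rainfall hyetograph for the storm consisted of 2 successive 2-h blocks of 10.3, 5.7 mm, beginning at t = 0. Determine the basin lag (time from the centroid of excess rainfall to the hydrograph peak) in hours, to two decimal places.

Centroid of excess rainfall: t_c = Σ P_i·t̄_i / ΣP_i = 1.7125 h (block centres at 1, 3 h).
Hydrograph peak occurs at t = 20 h, so basin lag t_L = 20 − 1.7125 = 18.29 h.

t_L ≈ 18.29 h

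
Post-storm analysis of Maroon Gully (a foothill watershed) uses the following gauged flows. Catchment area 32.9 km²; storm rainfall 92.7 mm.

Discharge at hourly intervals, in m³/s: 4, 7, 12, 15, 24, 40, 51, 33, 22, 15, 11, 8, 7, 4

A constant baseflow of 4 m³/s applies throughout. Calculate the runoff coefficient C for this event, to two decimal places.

C ≈ 0.23

ΣQ_DR = 197.0 m³/s; V = ΣQ_DR·Δt = 7.092 × 10^5 m³.
Runoff depth d = V / A = 21.56 mm.
C = d / P = 21.56 / 92.7 = 0.23.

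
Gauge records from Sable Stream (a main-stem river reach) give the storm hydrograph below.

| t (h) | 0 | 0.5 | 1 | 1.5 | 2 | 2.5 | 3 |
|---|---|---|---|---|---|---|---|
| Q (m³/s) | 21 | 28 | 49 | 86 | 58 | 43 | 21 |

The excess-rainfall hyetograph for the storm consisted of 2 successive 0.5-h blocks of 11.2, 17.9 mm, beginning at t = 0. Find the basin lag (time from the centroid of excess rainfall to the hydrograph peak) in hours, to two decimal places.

Centroid of excess rainfall: t_c = Σ P_i·t̄_i / ΣP_i = 0.5576 h (block centres at 0.25, 0.75 h).
Hydrograph peak occurs at t = 1.5 h, so basin lag t_L = 1.5 − 0.5576 = 0.94 h.

t_L ≈ 0.94 h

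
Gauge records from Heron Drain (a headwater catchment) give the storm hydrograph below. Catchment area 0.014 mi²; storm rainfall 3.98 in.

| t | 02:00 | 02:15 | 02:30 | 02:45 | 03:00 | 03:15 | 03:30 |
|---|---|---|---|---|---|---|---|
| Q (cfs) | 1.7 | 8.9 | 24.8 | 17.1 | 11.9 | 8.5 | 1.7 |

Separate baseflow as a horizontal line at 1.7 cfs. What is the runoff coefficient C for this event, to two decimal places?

ΣQ_DR = 62.70 cfs; V = ΣQ_DR·Δt = 56430 ft³.
Runoff depth d = V / A = 1.735 in.
C = d / P = 1.735 / 3.98 = 0.44.

C ≈ 0.44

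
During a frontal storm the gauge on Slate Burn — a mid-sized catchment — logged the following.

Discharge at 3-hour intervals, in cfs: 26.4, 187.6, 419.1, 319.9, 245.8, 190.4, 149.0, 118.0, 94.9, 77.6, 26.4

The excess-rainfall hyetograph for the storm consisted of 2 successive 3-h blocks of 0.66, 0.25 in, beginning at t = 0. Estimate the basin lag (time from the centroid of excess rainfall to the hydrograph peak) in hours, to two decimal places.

t_L ≈ 3.68 h

Centroid of excess rainfall: t_c = Σ P_i·t̄_i / ΣP_i = 2.3242 h (block centres at 1.5, 4.5 h).
Hydrograph peak occurs at t = 6 h, so basin lag t_L = 6 − 2.3242 = 3.68 h.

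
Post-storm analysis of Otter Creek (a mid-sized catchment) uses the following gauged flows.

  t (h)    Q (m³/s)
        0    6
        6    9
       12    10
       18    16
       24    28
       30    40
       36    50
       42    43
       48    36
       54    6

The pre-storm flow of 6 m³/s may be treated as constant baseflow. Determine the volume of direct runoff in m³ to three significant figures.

Direct-runoff ordinates (Q − Q_b): 0.0, 3.0, 4.0, 10.0, 22.0, 34.0, 44.0, 37.0, 30.0, 0.0 m³/s.
ΣQ_DR = 184.0 m³/s.
With Δt = 6 h = 21600 s, V = ΣQ_DR · Δt = 184.0 × 21600 = 3.97 × 10^6 m³.

V ≈ 3.97 × 10^6 m³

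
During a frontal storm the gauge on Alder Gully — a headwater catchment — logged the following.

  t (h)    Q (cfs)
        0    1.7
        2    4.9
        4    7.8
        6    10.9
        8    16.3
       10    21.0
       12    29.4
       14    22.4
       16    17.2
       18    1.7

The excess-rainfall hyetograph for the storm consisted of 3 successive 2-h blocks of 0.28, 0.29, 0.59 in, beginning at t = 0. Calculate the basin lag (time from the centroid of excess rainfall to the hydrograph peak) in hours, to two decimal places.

Centroid of excess rainfall: t_c = Σ P_i·t̄_i / ΣP_i = 3.5345 h (block centres at 1, 3, 5 h).
Hydrograph peak occurs at t = 12 h, so basin lag t_L = 12 − 3.5345 = 8.47 h.

t_L ≈ 8.47 h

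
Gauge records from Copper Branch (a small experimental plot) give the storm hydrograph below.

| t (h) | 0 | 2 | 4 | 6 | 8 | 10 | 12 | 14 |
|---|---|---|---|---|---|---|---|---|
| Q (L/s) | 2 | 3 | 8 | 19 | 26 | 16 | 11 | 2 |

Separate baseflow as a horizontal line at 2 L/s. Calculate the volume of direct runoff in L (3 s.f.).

Direct-runoff ordinates (Q − Q_b): 0.0, 1.0, 6.0, 17.0, 24.0, 14.0, 9.0, 0.0 L/s.
ΣQ_DR = 71.00 L/s.
With Δt = 2 h = 7200 s, V = ΣQ_DR · Δt = 71.00 × 7200 = 5.11 × 10^5 L.

V ≈ 5.11 × 10^5 L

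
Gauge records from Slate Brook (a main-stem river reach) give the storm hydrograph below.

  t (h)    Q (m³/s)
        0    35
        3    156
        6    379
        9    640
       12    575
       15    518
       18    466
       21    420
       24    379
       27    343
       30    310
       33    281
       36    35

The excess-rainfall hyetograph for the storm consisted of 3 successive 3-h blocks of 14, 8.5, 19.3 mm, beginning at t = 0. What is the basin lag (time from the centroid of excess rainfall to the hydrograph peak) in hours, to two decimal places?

t_L ≈ 4.12 h

Centroid of excess rainfall: t_c = Σ P_i·t̄_i / ΣP_i = 4.8804 h (block centres at 1.5, 4.5, 7.5 h).
Hydrograph peak occurs at t = 9 h, so basin lag t_L = 9 − 4.8804 = 4.12 h.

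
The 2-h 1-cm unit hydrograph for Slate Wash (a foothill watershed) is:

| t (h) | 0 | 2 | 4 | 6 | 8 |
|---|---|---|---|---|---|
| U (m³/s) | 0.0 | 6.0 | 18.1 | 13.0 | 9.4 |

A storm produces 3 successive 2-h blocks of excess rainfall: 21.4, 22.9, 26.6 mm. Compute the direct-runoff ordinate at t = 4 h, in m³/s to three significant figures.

Q ≈ 52.5 m³/s

By discrete convolution, Q_j = Σ (P_i / 10 mm) · U_{j−i}.
At t = 4 h (j=2): Q = (21.4/10)·18.1 + (22.9/10)·6.0 + (26.6/10)·0.0 = 52.5 m³/s.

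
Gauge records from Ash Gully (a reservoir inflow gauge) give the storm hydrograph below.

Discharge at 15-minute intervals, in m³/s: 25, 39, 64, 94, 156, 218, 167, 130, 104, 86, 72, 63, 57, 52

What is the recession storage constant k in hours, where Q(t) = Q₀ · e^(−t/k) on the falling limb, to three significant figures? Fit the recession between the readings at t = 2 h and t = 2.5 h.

On the falling limb, Q drops from 104 to 72 m³/s between t = 2 h and t = 2.5 h (Δt = 0.5 h).
k = −Δt / ln(Q₂/Q₁) = −0.5 / ln(72/104) = 1.36 h.

k ≈ 1.36 h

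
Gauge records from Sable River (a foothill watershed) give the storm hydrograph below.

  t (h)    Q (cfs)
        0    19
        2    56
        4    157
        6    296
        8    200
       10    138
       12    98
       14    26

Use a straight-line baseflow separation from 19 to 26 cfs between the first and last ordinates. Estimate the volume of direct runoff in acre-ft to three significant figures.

Direct-runoff ordinates (Q − Q_b): 0.00, 36.00, 136.00, 274.00, 177.00, 114.00, 73.00, 0.00 cfs.
ΣQ_DR = 810.0 cfs.
With Δt = 2 h = 7200 s, V = ΣQ_DR · Δt = 810.0 × 7200 = 5.83 × 10^6 ft³ = 134 acre-ft.

V ≈ 134 acre-ft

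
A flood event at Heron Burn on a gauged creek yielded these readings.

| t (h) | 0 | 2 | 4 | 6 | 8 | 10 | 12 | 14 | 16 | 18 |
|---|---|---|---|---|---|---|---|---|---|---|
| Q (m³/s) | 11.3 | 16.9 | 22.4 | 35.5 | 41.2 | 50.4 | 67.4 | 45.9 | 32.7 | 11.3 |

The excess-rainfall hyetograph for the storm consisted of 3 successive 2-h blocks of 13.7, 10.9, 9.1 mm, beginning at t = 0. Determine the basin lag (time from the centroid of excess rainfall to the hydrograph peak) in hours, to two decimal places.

t_L ≈ 9.27 h

Centroid of excess rainfall: t_c = Σ P_i·t̄_i / ΣP_i = 2.7270 h (block centres at 1, 3, 5 h).
Hydrograph peak occurs at t = 12 h, so basin lag t_L = 12 − 2.7270 = 9.27 h.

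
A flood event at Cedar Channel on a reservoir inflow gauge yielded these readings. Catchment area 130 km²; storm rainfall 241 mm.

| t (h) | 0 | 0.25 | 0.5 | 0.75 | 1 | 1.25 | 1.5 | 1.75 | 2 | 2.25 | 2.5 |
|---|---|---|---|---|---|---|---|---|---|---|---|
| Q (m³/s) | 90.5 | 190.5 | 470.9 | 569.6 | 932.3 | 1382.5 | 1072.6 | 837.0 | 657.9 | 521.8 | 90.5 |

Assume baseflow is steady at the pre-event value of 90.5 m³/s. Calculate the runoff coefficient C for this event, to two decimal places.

C ≈ 0.17

ΣQ_DR = 5821 m³/s; V = ΣQ_DR·Δt = 5.239 × 10^6 m³.
Runoff depth d = V / A = 40.30 mm.
C = d / P = 40.30 / 241 = 0.17.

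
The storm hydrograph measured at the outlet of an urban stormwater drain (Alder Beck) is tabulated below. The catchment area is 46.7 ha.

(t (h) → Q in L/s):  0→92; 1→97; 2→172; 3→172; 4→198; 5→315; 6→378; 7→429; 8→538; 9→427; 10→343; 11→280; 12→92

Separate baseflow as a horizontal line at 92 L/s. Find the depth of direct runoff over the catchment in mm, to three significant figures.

Direct runoff: 0.0, 5.0, 80.0, 80.0, 106.0, 223.0, 286.0, 337.0, 446.0, 335.0, 251.0, 188.0, 0.0 L/s; ΣQ_DR = 2337 L/s.
V = ΣQ_DR · Δt = 2337 × 3600 s = 8.413 × 10^6 L.
Over A = 46.7 ha, depth = V / A = 18.0 mm.

d ≈ 18.0 mm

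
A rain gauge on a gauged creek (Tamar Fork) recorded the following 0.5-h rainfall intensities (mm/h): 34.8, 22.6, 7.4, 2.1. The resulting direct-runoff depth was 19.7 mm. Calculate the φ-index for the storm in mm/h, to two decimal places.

φ ≈ 9.00 mm/h

Only the 2 blocks with intensity above φ contribute runoff: 34.8, 22.6 mm/h.
Σ(I−φ)·Δt = d  ⇒  (34.8+22.6 − 2φ)·0.5 = 19.7
φ = (57.40 − 19.7/0.5) / 2 = 9.00 mm/h.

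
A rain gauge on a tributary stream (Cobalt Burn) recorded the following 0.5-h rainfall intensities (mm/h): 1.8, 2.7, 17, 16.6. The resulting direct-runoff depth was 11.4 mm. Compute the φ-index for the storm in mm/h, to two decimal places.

Only the 2 blocks with intensity above φ contribute runoff: 17, 16.6 mm/h.
Σ(I−φ)·Δt = d  ⇒  (17+16.6 − 2φ)·0.5 = 11.4
φ = (33.60 − 11.4/0.5) / 2 = 5.40 mm/h.

φ ≈ 5.40 mm/h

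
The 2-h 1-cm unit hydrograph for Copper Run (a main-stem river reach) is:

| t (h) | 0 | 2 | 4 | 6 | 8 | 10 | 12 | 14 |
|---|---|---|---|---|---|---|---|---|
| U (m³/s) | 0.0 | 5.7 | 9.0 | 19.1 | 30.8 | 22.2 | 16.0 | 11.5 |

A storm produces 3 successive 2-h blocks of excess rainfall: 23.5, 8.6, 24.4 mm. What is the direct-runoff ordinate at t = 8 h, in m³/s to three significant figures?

By discrete convolution, Q_j = Σ (P_i / 10 mm) · U_{j−i}.
At t = 8 h (j=4): Q = (23.5/10)·30.8 + (8.6/10)·19.1 + (24.4/10)·9.0 = 111 m³/s.

Q ≈ 111 m³/s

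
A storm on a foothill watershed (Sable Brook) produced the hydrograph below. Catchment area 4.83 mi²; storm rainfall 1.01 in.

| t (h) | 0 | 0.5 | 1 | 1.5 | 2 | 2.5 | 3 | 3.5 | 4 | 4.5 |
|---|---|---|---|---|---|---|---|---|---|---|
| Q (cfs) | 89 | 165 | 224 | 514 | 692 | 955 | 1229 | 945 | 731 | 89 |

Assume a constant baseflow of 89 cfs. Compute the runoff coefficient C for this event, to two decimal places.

ΣQ_DR = 4743 cfs; V = ΣQ_DR·Δt = 8.537 × 10^6 ft³.
Runoff depth d = V / A = 0.7608 in.
C = d / P = 0.7608 / 1.01 = 0.75.

C ≈ 0.75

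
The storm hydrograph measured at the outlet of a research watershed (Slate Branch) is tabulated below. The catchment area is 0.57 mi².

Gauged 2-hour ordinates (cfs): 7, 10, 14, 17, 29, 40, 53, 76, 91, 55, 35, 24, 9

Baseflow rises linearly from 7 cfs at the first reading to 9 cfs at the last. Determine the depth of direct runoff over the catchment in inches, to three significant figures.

Direct runoff: 0.00, 2.83, 6.67, 9.50, 21.33, 32.17, 45.00, 67.83, 82.67, 46.50, 26.33, 15.17, 0.00 cfs; ΣQ_DR = 356.0 cfs.
V = ΣQ_DR · Δt = 356.0 × 7200 s = 2.563 × 10^6 ft³.
Over A = 0.57 mi², depth = V / A = 1.94 in.

d ≈ 1.94 in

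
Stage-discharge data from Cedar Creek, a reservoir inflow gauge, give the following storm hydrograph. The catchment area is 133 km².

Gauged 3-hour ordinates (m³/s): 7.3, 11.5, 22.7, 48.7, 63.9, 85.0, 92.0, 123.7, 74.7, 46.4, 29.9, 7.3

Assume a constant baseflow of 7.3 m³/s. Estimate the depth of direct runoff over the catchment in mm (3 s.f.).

d ≈ 42.7 mm

Direct runoff: 0.0, 4.2, 15.4, 41.4, 56.6, 77.7, 84.7, 116.4, 67.4, 39.1, 22.6, 0.0 m³/s; ΣQ_DR = 525.5 m³/s.
V = ΣQ_DR · Δt = 525.5 × 10800 s = 5.675 × 10^6 m³.
Over A = 133 km², depth = V / A = 42.7 mm.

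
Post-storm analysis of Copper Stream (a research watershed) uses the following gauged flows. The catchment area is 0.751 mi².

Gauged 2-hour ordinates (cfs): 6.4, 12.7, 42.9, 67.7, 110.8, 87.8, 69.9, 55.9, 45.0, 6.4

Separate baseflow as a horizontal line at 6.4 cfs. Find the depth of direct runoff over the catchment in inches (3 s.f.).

Direct runoff: 0.0, 6.3, 36.5, 61.3, 104.4, 81.4, 63.5, 49.5, 38.6, 0.0 cfs; ΣQ_DR = 441.5 cfs.
V = ΣQ_DR · Δt = 441.5 × 7200 s = 3.179 × 10^6 ft³.
Over A = 0.751 mi², depth = V / A = 1.82 in.

d ≈ 1.82 in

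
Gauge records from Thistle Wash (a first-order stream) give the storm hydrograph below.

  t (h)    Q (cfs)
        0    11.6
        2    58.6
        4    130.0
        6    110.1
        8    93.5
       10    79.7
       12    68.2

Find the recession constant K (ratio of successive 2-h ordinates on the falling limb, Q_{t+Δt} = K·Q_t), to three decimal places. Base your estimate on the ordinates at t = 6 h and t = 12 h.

K ≈ 0.852

Using the recession-limb readings at t = 6 h and t = 12 h: Q falls from 110.1 to 68.2 cfs over 3 intervals.
K = (Q₂/Q₁)^(1/3) = (68.2/110.1)^(1/3) = 0.852.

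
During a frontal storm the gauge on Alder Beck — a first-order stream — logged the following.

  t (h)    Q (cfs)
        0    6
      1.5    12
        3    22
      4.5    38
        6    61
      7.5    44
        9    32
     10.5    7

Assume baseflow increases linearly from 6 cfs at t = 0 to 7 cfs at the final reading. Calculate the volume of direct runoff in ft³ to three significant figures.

V ≈ 9.18 × 10^5 ft³

Direct-runoff ordinates (Q − Q_b): 0.00, 5.86, 15.71, 31.57, 54.43, 37.29, 25.14, 0.00 cfs.
ΣQ_DR = 170.0 cfs.
With Δt = 1.5 h = 5400 s, V = ΣQ_DR · Δt = 170.0 × 5400 = 9.18 × 10^5 ft³.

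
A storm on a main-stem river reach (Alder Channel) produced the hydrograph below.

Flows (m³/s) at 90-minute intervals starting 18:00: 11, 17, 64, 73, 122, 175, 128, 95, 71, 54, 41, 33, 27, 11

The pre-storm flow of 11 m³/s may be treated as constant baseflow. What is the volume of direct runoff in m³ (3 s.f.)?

Direct-runoff ordinates (Q − Q_b): 0.0, 6.0, 53.0, 62.0, 111.0, 164.0, 117.0, 84.0, 60.0, 43.0, 30.0, 22.0, 16.0, 0.0 m³/s.
ΣQ_DR = 768.0 m³/s.
With Δt = 1.5 h = 5400 s, V = ΣQ_DR · Δt = 768.0 × 5400 = 4.15 × 10^6 m³.

V ≈ 4.15 × 10^6 m³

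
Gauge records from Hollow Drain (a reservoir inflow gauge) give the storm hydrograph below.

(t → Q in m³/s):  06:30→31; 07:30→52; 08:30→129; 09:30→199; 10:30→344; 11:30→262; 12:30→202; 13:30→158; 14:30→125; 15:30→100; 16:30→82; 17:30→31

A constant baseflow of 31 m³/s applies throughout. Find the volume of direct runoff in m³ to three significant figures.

V ≈ 4.83 × 10^6 m³

Direct-runoff ordinates (Q − Q_b): 0.0, 21.0, 98.0, 168.0, 313.0, 231.0, 171.0, 127.0, 94.0, 69.0, 51.0, 0.0 m³/s.
ΣQ_DR = 1343 m³/s.
With Δt = 1 h = 3600 s, V = ΣQ_DR · Δt = 1343 × 3600 = 4.83 × 10^6 m³.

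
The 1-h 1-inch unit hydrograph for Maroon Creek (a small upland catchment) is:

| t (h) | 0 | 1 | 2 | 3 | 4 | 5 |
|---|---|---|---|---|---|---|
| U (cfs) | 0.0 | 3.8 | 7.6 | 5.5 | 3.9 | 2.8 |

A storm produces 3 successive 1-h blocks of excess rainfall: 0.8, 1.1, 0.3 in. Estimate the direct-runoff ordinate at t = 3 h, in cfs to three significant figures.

By discrete convolution, Q_j = Σ (P_i / 1 in) · U_{j−i}.
At t = 3 h (j=3): Q = (0.8/1)·5.5 + (1.1/1)·7.6 + (0.3/1)·3.8 = 13.9 cfs.

Q ≈ 13.9 cfs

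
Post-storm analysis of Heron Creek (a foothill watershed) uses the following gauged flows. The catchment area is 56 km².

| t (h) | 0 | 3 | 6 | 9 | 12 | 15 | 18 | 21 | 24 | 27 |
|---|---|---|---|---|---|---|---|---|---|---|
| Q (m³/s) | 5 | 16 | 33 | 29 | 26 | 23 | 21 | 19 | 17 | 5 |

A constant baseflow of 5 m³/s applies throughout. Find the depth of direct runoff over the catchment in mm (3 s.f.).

Direct runoff: 0.0, 11.0, 28.0, 24.0, 21.0, 18.0, 16.0, 14.0, 12.0, 0.0 m³/s; ΣQ_DR = 144.0 m³/s.
V = ΣQ_DR · Δt = 144.0 × 10800 s = 1.555 × 10^6 m³.
Over A = 56 km², depth = V / A = 27.8 mm.

d ≈ 27.8 mm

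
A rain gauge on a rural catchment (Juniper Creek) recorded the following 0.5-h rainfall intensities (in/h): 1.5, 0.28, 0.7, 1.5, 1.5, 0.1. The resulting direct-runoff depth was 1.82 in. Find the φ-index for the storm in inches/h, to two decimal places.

φ ≈ 0.39 in/h

Only the 4 blocks with intensity above φ contribute runoff: 1.5, 0.7, 1.5, 1.5 in/h.
Σ(I−φ)·Δt = d  ⇒  (1.5+0.7+1.5+1.5 − 4φ)·0.5 = 1.82
φ = (5.200 − 1.82/0.5) / 4 = 0.39 in/h.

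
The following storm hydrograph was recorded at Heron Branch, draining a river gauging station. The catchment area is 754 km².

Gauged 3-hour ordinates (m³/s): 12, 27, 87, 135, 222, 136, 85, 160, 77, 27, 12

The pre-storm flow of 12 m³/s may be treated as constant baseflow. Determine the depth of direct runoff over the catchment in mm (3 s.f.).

Direct runoff: 0.0, 15.0, 75.0, 123.0, 210.0, 124.0, 73.0, 148.0, 65.0, 15.0, 0.0 m³/s; ΣQ_DR = 848.0 m³/s.
V = ΣQ_DR · Δt = 848.0 × 10800 s = 9.158 × 10^6 m³.
Over A = 754 km², depth = V / A = 12.1 mm.

d ≈ 12.1 mm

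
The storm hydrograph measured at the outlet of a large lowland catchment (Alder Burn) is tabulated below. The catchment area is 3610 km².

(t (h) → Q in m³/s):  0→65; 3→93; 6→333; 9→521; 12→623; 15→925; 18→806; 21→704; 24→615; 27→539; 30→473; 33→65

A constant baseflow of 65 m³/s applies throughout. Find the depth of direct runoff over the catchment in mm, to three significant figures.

Direct runoff: 0.0, 28.0, 268.0, 456.0, 558.0, 860.0, 741.0, 639.0, 550.0, 474.0, 408.0, 0.0 m³/s; ΣQ_DR = 4982 m³/s.
V = ΣQ_DR · Δt = 4982 × 10800 s = 5.381 × 10^7 m³.
Over A = 3610 km², depth = V / A = 14.9 mm.

d ≈ 14.9 mm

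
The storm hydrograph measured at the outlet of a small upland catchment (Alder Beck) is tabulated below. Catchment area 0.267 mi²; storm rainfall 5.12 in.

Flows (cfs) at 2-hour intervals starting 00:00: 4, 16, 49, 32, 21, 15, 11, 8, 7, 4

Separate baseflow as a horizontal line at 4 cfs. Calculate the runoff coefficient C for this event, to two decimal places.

C ≈ 0.29

ΣQ_DR = 127.0 cfs; V = ΣQ_DR·Δt = 9.144 × 10^5 ft³.
Runoff depth d = V / A = 1.474 in.
C = d / P = 1.474 / 5.12 = 0.29.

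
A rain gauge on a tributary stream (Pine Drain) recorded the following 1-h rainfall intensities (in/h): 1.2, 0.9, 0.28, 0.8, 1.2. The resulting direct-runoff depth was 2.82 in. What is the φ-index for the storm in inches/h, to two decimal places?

φ ≈ 0.32 in/h

Only the 4 blocks with intensity above φ contribute runoff: 1.2, 0.9, 0.8, 1.2 in/h.
Σ(I−φ)·Δt = d  ⇒  (1.2+0.9+0.8+1.2 − 4φ)·1 = 2.82
φ = (4.100 − 2.82/1) / 4 = 0.32 in/h.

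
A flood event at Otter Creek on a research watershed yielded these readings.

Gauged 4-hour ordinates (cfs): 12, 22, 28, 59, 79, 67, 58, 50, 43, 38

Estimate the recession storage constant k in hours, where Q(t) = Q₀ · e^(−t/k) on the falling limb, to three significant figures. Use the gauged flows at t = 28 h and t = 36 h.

k ≈ 29.2 h

On the falling limb, Q drops from 50 to 38 cfs between t = 28 h and t = 36 h (Δt = 8 h).
k = −Δt / ln(Q₂/Q₁) = −8 / ln(38/50) = 29.2 h.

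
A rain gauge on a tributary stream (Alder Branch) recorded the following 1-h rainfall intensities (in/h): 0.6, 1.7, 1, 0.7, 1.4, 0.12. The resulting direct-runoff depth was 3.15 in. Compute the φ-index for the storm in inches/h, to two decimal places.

φ ≈ 0.45 in/h

Only the 5 blocks with intensity above φ contribute runoff: 0.6, 1.7, 1, 0.7, 1.4 in/h.
Σ(I−φ)·Δt = d  ⇒  (0.6+1.7+1+0.7+1.4 − 5φ)·1 = 3.15
φ = (5.400 − 3.15/1) / 5 = 0.45 in/h.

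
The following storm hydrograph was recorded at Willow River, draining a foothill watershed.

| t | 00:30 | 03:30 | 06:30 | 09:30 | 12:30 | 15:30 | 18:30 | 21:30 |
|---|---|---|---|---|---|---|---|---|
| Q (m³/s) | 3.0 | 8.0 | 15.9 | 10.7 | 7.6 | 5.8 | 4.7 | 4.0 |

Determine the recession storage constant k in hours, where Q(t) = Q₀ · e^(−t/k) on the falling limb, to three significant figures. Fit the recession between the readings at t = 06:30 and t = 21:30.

k ≈ 10.9 h

On the falling limb, Q drops from 15.9 to 4.0 m³/s between t = 06:30 and t = 21:30 (Δt = 15 h).
k = −Δt / ln(Q₂/Q₁) = −15 / ln(4.0/15.9) = 10.9 h.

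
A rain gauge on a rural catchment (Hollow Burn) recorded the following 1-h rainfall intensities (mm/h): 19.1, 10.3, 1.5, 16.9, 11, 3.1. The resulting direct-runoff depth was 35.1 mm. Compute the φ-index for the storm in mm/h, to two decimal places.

φ ≈ 5.55 mm/h

Only the 4 blocks with intensity above φ contribute runoff: 19.1, 10.3, 16.9, 11 mm/h.
Σ(I−φ)·Δt = d  ⇒  (19.1+10.3+16.9+11 − 4φ)·1 = 35.1
φ = (57.30 − 35.1/1) / 4 = 5.55 mm/h.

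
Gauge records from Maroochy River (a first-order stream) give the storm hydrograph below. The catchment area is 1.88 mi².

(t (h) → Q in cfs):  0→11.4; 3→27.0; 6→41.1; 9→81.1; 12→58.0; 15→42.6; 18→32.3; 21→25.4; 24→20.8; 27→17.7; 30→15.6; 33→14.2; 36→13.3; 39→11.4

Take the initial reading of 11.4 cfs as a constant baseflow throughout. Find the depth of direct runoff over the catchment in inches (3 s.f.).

Direct runoff: 0.0, 15.6, 29.7, 69.7, 46.6, 31.2, 20.9, 14.0, 9.4, 6.3, 4.2, 2.8, 1.9, 0.0 cfs; ΣQ_DR = 252.3 cfs.
V = ΣQ_DR · Δt = 252.3 × 10800 s = 2.725 × 10^6 ft³.
Over A = 1.88 mi², depth = V / A = 0.624 in.

d ≈ 0.624 in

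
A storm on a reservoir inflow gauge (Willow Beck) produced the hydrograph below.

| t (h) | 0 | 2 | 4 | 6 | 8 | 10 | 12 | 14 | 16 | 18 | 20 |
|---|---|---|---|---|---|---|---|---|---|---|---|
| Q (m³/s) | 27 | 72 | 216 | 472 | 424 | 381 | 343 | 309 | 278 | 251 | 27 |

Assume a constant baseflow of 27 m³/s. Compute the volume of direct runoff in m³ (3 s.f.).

Direct-runoff ordinates (Q − Q_b): 0.0, 45.0, 189.0, 445.0, 397.0, 354.0, 316.0, 282.0, 251.0, 224.0, 0.0 m³/s.
ΣQ_DR = 2503 m³/s.
With Δt = 2 h = 7200 s, V = ΣQ_DR · Δt = 2503 × 7200 = 1.80 × 10^7 m³.

V ≈ 1.80 × 10^7 m³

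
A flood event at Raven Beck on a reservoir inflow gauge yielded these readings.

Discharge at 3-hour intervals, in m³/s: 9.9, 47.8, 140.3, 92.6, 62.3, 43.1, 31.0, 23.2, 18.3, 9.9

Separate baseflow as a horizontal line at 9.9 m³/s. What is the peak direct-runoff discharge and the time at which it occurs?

Subtracting baseflow gives direct-runoff ordinates: 0.0, 37.9, 130.4, 82.7, 52.4, 33.2, 21.1, 13.3, 8.4, 0.0 m³/s.
The maximum is 130.4 m³/s, occurring at the reading for t = 6 h.

Q_p = 130.4 m³/s at t = 6 h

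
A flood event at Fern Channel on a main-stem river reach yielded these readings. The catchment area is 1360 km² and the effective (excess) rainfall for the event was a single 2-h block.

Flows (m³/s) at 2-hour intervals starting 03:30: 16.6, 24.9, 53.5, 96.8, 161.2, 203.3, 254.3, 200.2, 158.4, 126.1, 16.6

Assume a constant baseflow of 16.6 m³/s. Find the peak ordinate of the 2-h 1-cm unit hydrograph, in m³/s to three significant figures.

Direct runoff: 0.0, 8.3, 36.9, 80.2, 144.6, 186.7, 237.7, 183.6, 141.8, 109.5, 0.0 m³/s; ΣQ_DR = 1129 m³/s, peak = 237.7 m³/s.
Runoff depth d = ΣQ_DR·Δt / A = 1129 × 7200 / (1360 km²) = 5.979 mm.
The 1-cm UH is the DRH scaled by (10 mm)/d, so U_p = 237.7 × 10/5.979 = 398 m³/s.

U_p ≈ 398 m³/s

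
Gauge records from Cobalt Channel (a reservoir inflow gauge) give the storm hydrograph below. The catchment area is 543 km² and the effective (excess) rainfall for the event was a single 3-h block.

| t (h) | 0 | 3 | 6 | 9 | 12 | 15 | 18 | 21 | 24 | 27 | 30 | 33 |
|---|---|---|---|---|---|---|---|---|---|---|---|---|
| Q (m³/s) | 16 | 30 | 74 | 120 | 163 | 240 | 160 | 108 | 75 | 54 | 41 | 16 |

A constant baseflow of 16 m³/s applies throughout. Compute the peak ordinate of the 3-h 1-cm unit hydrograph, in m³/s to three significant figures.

Direct runoff: 0.0, 14.0, 58.0, 104.0, 147.0, 224.0, 144.0, 92.0, 59.0, 38.0, 25.0, 0.0 m³/s; ΣQ_DR = 905.0 m³/s, peak = 224.0 m³/s.
Runoff depth d = ΣQ_DR·Δt / A = 905.0 × 10800 / (543 km²) = 18.00 mm.
The 1-cm UH is the DRH scaled by (10 mm)/d, so U_p = 224.0 × 10/18.00 = 124 m³/s.

U_p ≈ 124 m³/s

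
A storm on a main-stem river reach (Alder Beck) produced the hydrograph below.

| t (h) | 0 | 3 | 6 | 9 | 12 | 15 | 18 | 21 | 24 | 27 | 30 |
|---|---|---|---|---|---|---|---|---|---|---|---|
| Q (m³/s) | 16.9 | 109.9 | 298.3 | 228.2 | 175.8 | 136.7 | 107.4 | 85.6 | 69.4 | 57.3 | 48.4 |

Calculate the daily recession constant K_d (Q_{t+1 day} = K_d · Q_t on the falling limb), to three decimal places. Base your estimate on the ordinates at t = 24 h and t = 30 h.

Between t = 24 h and t = 30 h the flow falls from 69.4 to 48.4 m³/s over 2×3 h = 6 h.
Per-interval ratio K = (48.4/69.4)^(1/2) = 0.8351; K_d = K^(24/3) = 0.237.

K_d ≈ 0.237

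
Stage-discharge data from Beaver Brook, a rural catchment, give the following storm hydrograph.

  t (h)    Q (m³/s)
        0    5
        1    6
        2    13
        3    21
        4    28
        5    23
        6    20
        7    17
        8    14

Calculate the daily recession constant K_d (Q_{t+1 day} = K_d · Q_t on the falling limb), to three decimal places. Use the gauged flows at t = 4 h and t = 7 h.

K_d ≈ 0.018

Between t = 4 h and t = 7 h the flow falls from 28 to 17 m³/s over 3×1 h = 3 h.
Per-interval ratio K = (17/28)^(1/3) = 0.8468; K_d = K^(24/1) = 0.018.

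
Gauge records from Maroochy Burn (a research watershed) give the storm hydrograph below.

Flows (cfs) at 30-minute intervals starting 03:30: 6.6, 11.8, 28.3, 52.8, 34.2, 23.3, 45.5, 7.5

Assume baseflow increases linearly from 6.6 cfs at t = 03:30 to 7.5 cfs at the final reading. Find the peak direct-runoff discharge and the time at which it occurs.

Subtracting baseflow gives direct-runoff ordinates: 0.00, 5.07, 21.44, 45.81, 27.09, 16.06, 38.13, 0.00 cfs.
The maximum is 45.81 cfs, occurring at the reading for t = 05:00.

Q_p = 45.81 cfs at t = 05:00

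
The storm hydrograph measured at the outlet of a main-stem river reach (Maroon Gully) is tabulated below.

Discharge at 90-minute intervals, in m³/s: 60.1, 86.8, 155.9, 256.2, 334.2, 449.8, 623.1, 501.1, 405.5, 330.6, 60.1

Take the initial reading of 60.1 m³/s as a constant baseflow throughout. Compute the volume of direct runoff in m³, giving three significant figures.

V ≈ 1.41 × 10^7 m³

Direct-runoff ordinates (Q − Q_b): 0.0, 26.7, 95.8, 196.1, 274.1, 389.7, 563.0, 441.0, 345.4, 270.5, 0.0 m³/s.
ΣQ_DR = 2602 m³/s.
With Δt = 1.5 h = 5400 s, V = ΣQ_DR · Δt = 2602 × 5400 = 1.41 × 10^7 m³.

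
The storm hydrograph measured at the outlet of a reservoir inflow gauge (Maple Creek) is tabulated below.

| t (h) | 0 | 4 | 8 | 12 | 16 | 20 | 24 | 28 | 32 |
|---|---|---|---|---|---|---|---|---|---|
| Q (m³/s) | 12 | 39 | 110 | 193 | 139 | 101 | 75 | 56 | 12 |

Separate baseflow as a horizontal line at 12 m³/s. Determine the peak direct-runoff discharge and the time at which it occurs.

Subtracting baseflow gives direct-runoff ordinates: 0.0, 27.0, 98.0, 181.0, 127.0, 89.0, 63.0, 44.0, 0.0 m³/s.
The maximum is 181.0 m³/s, occurring at the reading for t = 12 h.

Q_p = 181.0 m³/s at t = 12 h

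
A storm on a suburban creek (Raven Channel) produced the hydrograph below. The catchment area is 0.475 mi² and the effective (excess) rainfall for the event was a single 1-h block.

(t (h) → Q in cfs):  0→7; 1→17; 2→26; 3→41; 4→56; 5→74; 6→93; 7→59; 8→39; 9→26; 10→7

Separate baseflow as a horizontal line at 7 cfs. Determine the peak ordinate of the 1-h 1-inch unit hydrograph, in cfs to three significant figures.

U_p ≈ 71.6 cfs

Direct runoff: 0.0, 10.0, 19.0, 34.0, 49.0, 67.0, 86.0, 52.0, 32.0, 19.0, 0.0 cfs; ΣQ_DR = 368.0 cfs, peak = 86.0 cfs.
Runoff depth d = ΣQ_DR·Δt / A = 368.0 × 3600 / (0.475 mi²) = 1.201 in.
The 1-inch UH is the DRH scaled by (1 in)/d, so U_p = 86.0 × 1/1.201 = 71.6 cfs.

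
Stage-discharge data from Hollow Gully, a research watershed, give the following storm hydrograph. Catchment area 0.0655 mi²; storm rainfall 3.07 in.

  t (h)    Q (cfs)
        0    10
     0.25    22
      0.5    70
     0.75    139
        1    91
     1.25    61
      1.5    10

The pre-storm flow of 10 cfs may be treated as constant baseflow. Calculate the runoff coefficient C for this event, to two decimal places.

ΣQ_DR = 333.0 cfs; V = ΣQ_DR·Δt = 2.997 × 10^5 ft³.
Runoff depth d = V / A = 1.970 in.
C = d / P = 1.970 / 3.07 = 0.64.

C ≈ 0.64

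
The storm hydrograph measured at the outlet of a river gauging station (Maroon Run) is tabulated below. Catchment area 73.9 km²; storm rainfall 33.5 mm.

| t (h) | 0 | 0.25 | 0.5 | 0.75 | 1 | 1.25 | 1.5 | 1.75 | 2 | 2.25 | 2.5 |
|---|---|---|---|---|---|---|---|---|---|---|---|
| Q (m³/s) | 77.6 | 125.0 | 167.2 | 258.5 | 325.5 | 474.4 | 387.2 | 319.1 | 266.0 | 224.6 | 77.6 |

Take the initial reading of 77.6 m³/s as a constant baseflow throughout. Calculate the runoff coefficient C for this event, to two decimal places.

C ≈ 0.67

ΣQ_DR = 1849 m³/s; V = ΣQ_DR·Δt = 1.664 × 10^6 m³.
Runoff depth d = V / A = 22.52 mm.
C = d / P = 22.52 / 33.5 = 0.67.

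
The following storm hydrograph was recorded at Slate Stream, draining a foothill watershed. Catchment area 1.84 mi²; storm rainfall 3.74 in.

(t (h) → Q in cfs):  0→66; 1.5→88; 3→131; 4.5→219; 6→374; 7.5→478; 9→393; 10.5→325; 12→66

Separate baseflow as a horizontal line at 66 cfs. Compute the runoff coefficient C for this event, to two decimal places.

ΣQ_DR = 1546 cfs; V = ΣQ_DR·Δt = 8.348 × 10^6 ft³.
Runoff depth d = V / A = 1.953 in.
C = d / P = 1.953 / 3.74 = 0.52.

C ≈ 0.52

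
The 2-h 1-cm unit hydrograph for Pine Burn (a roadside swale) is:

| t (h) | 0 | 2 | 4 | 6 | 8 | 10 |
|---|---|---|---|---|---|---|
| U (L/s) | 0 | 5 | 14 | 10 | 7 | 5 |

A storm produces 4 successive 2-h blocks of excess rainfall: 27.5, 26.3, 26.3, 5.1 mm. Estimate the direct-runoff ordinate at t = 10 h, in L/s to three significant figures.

By discrete convolution, Q_j = Σ (P_i / 10 mm) · U_{j−i}.
At t = 10 h (j=5): Q = (27.5/10)·5 + (26.3/10)·7 + (26.3/10)·10 + (5.1/10)·14 = 65.6 L/s.

Q ≈ 65.6 L/s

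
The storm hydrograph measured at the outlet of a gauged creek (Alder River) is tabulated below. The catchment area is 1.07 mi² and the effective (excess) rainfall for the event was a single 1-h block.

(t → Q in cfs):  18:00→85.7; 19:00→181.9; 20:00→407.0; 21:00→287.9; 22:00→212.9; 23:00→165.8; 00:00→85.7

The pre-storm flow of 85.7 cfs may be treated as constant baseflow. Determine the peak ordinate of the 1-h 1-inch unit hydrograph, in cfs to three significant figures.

Direct runoff: 0.0, 96.2, 321.3, 202.2, 127.2, 80.1, 0.0 cfs; ΣQ_DR = 827.0 cfs, peak = 321.3 cfs.
Runoff depth d = ΣQ_DR·Δt / A = 827.0 × 3600 / (1.07 mi²) = 1.198 in.
The 1-inch UH is the DRH scaled by (1 in)/d, so U_p = 321.3 × 1/1.198 = 268 cfs.

U_p ≈ 268 cfs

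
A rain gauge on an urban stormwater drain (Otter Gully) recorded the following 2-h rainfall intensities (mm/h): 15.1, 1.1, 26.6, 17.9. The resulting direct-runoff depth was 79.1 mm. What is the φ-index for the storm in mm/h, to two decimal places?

Only the 3 blocks with intensity above φ contribute runoff: 15.1, 26.6, 17.9 mm/h.
Σ(I−φ)·Δt = d  ⇒  (15.1+26.6+17.9 − 3φ)·2 = 79.1
φ = (59.60 − 79.1/2) / 3 = 6.68 mm/h.

φ ≈ 6.68 mm/h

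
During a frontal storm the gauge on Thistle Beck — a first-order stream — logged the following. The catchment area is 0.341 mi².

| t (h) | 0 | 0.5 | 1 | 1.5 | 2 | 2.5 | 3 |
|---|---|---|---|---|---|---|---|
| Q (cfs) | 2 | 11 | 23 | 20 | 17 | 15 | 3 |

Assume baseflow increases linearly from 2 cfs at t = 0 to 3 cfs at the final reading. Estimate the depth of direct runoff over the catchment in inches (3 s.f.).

d ≈ 0.167 in

Direct runoff: 0.00, 8.83, 20.67, 17.50, 14.33, 12.17, 0.00 cfs; ΣQ_DR = 73.50 cfs.
V = ΣQ_DR · Δt = 73.50 × 1800 s = 1.323 × 10^5 ft³.
Over A = 0.341 mi², depth = V / A = 0.167 in.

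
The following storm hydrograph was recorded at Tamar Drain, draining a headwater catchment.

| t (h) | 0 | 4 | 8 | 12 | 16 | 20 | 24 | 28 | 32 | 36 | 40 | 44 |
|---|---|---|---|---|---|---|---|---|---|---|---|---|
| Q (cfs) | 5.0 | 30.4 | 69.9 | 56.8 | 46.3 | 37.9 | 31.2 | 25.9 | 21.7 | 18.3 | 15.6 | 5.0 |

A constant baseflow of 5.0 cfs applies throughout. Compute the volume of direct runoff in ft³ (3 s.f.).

Direct-runoff ordinates (Q − Q_b): 0.0, 25.4, 64.9, 51.8, 41.3, 32.9, 26.2, 20.9, 16.7, 13.3, 10.6, 0.0 cfs.
ΣQ_DR = 304.0 cfs.
With Δt = 4 h = 14400 s, V = ΣQ_DR · Δt = 304.0 × 14400 = 4.38 × 10^6 ft³.

V ≈ 4.38 × 10^6 ft³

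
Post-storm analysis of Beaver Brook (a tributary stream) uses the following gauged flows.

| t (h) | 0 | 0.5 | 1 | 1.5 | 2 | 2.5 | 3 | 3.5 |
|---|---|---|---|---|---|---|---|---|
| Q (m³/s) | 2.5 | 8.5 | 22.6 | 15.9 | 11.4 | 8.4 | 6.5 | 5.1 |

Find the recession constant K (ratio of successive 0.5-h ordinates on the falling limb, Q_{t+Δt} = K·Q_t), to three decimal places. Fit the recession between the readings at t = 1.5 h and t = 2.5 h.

K ≈ 0.727

Using the recession-limb readings at t = 1.5 h and t = 2.5 h: Q falls from 15.9 to 8.4 m³/s over 2 intervals.
K = (Q₂/Q₁)^(1/2) = (8.4/15.9)^(1/2) = 0.727.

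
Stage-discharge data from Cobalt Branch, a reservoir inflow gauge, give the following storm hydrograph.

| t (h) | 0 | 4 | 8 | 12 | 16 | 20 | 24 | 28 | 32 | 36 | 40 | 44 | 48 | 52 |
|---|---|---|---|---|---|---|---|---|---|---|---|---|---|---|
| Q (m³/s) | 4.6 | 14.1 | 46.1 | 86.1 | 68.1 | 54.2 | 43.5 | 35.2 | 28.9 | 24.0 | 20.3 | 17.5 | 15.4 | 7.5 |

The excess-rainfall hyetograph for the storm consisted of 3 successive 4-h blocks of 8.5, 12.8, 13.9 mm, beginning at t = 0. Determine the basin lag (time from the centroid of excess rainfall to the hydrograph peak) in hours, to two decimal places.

Centroid of excess rainfall: t_c = Σ P_i·t̄_i / ΣP_i = 6.6136 h (block centres at 2, 6, 10 h).
Hydrograph peak occurs at t = 12 h, so basin lag t_L = 12 − 6.6136 = 5.39 h.

t_L ≈ 5.39 h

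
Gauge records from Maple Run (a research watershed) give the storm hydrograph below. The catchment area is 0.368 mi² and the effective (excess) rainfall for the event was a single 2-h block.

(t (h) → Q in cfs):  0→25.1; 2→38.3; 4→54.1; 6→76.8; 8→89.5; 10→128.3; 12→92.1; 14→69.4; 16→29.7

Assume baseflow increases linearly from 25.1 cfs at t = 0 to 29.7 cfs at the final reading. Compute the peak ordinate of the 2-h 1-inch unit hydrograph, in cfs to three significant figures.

Direct runoff: 0.00, 12.62, 27.85, 49.98, 62.10, 100.33, 63.55, 40.27, 0.00 cfs; ΣQ_DR = 356.7 cfs, peak = 100.33 cfs.
Runoff depth d = ΣQ_DR·Δt / A = 356.7 × 7200 / (0.368 mi²) = 3.004 in.
The 1-inch UH is the DRH scaled by (1 in)/d, so U_p = 100.33 × 1/3.004 = 33.4 cfs.

U_p ≈ 33.4 cfs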